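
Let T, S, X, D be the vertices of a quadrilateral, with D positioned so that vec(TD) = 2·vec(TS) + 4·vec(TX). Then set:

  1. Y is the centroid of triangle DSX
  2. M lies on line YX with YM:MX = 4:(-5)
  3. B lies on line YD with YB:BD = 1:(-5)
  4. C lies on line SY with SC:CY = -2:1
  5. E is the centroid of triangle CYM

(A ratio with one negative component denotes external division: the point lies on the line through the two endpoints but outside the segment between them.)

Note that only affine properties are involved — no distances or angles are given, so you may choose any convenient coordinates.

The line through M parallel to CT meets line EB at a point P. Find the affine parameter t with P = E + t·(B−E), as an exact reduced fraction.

Set T = (0, 0), S = (1, 0), X = (0, 1), D = (2, 4); any affine frame gives the same invariant.
1. Y is the centroid of triangle DSX ⇒ Y = (1, 5/3)
2. M lies on line YX with YM:MX = 4:(-5) ⇒ M = (5, 13/3)
3. B lies on line YD with YB:BD = 1:(-5) ⇒ B = (3/4, 13/12)
4. C lies on line SY with SC:CY = -2:1 ⇒ C = (1, 10/3)
5. E is the centroid of triangle CYM ⇒ E = (7/3, 28/9)
through M parallel to CT: direction (-1, -10/3); meets EB at P = (710/117, 2771/351)
P = E + t·(B−E) with t = -92/39

t = -92/39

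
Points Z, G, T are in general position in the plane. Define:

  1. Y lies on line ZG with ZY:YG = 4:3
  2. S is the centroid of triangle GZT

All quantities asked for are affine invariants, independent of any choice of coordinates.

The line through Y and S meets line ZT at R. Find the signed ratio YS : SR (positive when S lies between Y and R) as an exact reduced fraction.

Work in coordinates with Z = (0, 0), G = (1, 0), T = (0, 1).
1. Y lies on line ZG with ZY:YG = 4:3 ⇒ Y = (4/7, 0)
2. S is the centroid of triangle GZT ⇒ S = (1/3, 1/3)
line YS meets ZT at R = (0, 4/5)
S = Y + t·(R−Y) with t = 5/12, so YS:SR = 5/12:7/12

YS:SR = 5/7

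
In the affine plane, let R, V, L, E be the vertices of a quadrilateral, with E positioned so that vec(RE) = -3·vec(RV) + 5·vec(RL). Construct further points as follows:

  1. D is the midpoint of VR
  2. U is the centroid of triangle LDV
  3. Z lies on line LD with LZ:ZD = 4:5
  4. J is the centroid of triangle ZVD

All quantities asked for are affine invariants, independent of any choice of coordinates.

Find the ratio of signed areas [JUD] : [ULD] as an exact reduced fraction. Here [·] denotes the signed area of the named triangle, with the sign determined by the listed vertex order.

[JUD]:[ULD] = 4/27

Assign R = (0, 0), V = (1, 0), L = (0, 1), E = (-3, 5) — the answer is frame-independent, so this choice is without loss of generality.
1. D is the midpoint of VR ⇒ D = (1/2, 0)
2. U is the centroid of triangle LDV ⇒ U = (1/2, 1/3)
3. Z lies on line LD with LZ:ZD = 4:5 ⇒ Z = (2/9, 5/9)
4. J is the centroid of triangle ZVD ⇒ J = (31/54, 5/27)
2·[JUD] = 2/81, 2·[ULD] = 1/6
[JUD]:[ULD] = 2/81:1/6 = 4/27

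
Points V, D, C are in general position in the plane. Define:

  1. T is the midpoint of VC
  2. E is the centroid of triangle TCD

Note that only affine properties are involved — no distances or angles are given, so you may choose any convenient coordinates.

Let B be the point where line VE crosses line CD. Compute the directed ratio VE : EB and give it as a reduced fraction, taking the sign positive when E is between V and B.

VE:EB = 5

Assign V = (0, 0), D = (1, 0), C = (0, 1) — the answer is frame-independent, so this choice is without loss of generality.
1. T is the midpoint of VC ⇒ T = (0, 1/2)
2. E is the centroid of triangle TCD ⇒ E = (1/3, 1/2)
line VE meets CD at B = (2/5, 3/5)
E = V + t·(B−V) with t = 5/6, so VE:EB = 5/6:1/6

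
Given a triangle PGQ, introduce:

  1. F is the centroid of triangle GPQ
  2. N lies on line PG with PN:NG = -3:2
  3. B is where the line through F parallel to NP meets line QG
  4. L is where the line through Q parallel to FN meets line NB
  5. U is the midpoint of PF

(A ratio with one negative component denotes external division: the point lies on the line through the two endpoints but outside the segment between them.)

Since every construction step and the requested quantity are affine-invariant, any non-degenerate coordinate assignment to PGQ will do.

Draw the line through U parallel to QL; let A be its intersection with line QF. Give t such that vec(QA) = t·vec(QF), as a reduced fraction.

Set P = (0, 0), G = (1, 0), Q = (0, 1); any affine frame gives the same invariant.
1. F is the centroid of triangle GPQ ⇒ F = (1/3, 1/3)
2. N lies on line PG with PN:NG = -3:2 ⇒ N = (3, 0)
3. B is where the line through F parallel to NP meets line QG ⇒ B = (2/3, 1/3)
4. L is where the line through Q parallel to FN meets line NB ⇒ L = (-32, 5)
5. U is the midpoint of PF ⇒ U = (1/6, 1/6)
through U parallel to QL: direction (-32, 4); meets QF at A = (13/30, 2/15)
A = Q + t·(F−Q) with t = 13/10

t = 13/10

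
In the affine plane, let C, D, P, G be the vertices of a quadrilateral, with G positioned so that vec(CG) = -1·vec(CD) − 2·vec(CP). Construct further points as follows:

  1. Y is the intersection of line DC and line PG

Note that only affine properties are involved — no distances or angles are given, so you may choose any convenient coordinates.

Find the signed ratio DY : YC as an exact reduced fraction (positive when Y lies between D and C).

Choose coordinates C = (0, 0), D = (1, 0), P = (0, 1), G = (-1, -2).
1. Y is the intersection of line DC and line PG ⇒ Y = (-1/3, 0)
Y = D + t·(C−D) with t = 4/3, so DY:YC = t:(1−t) = 4/3:-1/3

DY:YC = -4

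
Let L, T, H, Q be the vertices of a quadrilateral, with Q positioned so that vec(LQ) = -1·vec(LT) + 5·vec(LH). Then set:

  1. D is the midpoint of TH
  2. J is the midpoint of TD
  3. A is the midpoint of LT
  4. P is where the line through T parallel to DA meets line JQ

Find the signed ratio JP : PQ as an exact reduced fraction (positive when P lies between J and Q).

JP:PQ = -1/8

Assign L = (0, 0), T = (1, 0), H = (0, 1), Q = (-1, 5) — the answer is frame-independent, so this choice is without loss of generality.
1. D is the midpoint of TH ⇒ D = (1/2, 1/2)
2. J is the midpoint of TD ⇒ J = (3/4, 1/4)
3. A is the midpoint of LT ⇒ A = (1/2, 0)
4. P is where the line through T parallel to DA meets line JQ ⇒ P = (1, -3/7)
P = J + t·(Q−J) with t = -1/7, so JP:PQ = t:(1−t) = -1/7:8/7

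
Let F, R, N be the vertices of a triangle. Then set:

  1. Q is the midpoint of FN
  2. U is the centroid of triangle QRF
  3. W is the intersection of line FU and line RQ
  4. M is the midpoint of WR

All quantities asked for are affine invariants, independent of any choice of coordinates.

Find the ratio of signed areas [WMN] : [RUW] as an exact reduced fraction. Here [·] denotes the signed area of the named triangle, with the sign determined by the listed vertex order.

[WMN]:[RUW] = -3/2

Choose coordinates F = (0, 0), R = (1, 0), N = (0, 1).
1. Q is the midpoint of FN ⇒ Q = (0, 1/2)
2. U is the centroid of triangle QRF ⇒ U = (1/3, 1/6)
3. W is the intersection of line FU and line RQ ⇒ W = (1/2, 1/4)
4. M is the midpoint of WR ⇒ M = (3/4, 1/8)
2·[WMN] = 1/8, 2·[RUW] = -1/12
[WMN]:[RUW] = 1/8:-1/12 = -3/2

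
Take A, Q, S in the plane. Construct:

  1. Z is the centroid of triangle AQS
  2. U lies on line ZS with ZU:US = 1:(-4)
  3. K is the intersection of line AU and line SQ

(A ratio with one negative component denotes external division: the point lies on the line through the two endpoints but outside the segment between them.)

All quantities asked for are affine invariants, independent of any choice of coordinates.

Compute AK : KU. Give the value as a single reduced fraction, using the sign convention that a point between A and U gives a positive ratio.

Work in coordinates with A = (0, 0), Q = (1, 0), S = (0, 1).
1. Z is the centroid of triangle AQS ⇒ Z = (1/3, 1/3)
2. U lies on line ZS with ZU:US = 1:(-4) ⇒ U = (4/9, 1/9)
3. K is the intersection of line AU and line SQ ⇒ K = (4/5, 1/5)
K = A + t·(U−A) with t = 9/5, so AK:KU = t:(1−t) = 9/5:-4/5

AK:KU = -9/4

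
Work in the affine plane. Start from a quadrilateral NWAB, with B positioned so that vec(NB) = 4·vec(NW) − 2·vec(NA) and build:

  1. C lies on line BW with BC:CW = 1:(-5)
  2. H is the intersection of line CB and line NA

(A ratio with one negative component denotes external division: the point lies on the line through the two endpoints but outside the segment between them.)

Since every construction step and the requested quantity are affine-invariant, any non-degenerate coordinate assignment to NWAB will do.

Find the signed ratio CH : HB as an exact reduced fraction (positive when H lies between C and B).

CH:HB = -19/16

Choose coordinates N = (0, 0), W = (1, 0), A = (0, 1), B = (4, -2).
1. C lies on line BW with BC:CW = 1:(-5) ⇒ C = (19/4, -5/2)
2. H is the intersection of line CB and line NA ⇒ H = (0, 2/3)
H = C + t·(B−C) with t = 19/3, so CH:HB = t:(1−t) = 19/3:-16/3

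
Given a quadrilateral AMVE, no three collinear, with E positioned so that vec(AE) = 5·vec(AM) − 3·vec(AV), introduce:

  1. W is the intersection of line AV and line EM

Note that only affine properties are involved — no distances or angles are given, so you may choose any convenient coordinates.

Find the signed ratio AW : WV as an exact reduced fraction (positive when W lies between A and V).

Set A = (0, 0), M = (1, 0), V = (0, 1), E = (5, -3); any affine frame gives the same invariant.
1. W is the intersection of line AV and line EM ⇒ W = (0, 3/4)
W = A + t·(V−A) with t = 3/4, so AW:WV = t:(1−t) = 3/4:1/4

AW:WV = 3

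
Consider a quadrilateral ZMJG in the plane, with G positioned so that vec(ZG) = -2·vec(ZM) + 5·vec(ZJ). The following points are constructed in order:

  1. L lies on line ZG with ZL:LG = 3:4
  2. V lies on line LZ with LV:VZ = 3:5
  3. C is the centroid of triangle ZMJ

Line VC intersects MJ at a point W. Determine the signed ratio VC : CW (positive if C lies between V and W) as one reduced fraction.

Choose coordinates Z = (0, 0), M = (1, 0), J = (0, 1), G = (-2, 5).
1. L lies on line ZG with ZL:LG = 3:4 ⇒ L = (-6/7, 15/7)
2. V lies on line LZ with LV:VZ = 3:5 ⇒ V = (-15/28, 75/56)
3. C is the centroid of triangle ZMJ ⇒ C = (1/3, 1/3)
line VC meets MJ at W = (-41/23, 64/23)
C = V + t·(W−V) with t = -23/33, so VC:CW = -23/33:56/33

VC:CW = -23/56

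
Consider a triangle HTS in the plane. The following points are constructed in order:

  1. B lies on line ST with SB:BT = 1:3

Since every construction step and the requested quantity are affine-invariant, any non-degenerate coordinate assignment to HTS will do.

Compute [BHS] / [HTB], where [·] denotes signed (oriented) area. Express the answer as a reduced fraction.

Choose coordinates H = (0, 0), T = (1, 0), S = (0, 1).
1. B lies on line ST with SB:BT = 1:3 ⇒ B = (1/4, 3/4)
2·[BHS] = -1/4, 2·[HTB] = 3/4
[BHS]:[HTB] = -1/4:3/4 = -1/3

[BHS]:[HTB] = -1/3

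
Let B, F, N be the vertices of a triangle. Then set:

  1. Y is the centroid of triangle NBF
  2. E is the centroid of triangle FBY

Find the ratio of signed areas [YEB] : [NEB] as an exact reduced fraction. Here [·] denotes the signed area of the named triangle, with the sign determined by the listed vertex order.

[YEB]:[NEB] = 1/4

Choose coordinates B = (0, 0), F = (1, 0), N = (0, 1).
1. Y is the centroid of triangle NBF ⇒ Y = (1/3, 1/3)
2. E is the centroid of triangle FBY ⇒ E = (4/9, 1/9)
2·[YEB] = -1/9, 2·[NEB] = -4/9
[YEB]:[NEB] = -1/9:-4/9 = 1/4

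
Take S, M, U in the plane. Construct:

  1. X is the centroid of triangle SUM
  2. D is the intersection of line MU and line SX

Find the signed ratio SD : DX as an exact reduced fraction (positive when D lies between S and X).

SD:DX = -3

Assign S = (0, 0), M = (1, 0), U = (0, 1) — the answer is frame-independent, so this choice is without loss of generality.
1. X is the centroid of triangle SUM ⇒ X = (1/3, 1/3)
2. D is the intersection of line MU and line SX ⇒ D = (1/2, 1/2)
D = S + t·(X−S) with t = 3/2, so SD:DX = t:(1−t) = 3/2:-1/2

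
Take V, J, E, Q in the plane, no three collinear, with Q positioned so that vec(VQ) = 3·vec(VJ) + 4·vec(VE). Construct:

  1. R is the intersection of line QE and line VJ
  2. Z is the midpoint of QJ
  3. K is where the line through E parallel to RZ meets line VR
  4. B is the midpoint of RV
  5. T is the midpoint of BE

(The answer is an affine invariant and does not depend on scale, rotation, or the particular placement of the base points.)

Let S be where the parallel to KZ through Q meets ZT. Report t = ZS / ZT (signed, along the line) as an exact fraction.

Work in coordinates with V = (0, 0), J = (1, 0), E = (0, 1), Q = (3, 4).
1. R is the intersection of line QE and line VJ ⇒ R = (-1, 0)
2. Z is the midpoint of QJ ⇒ Z = (2, 2)
3. K is where the line through E parallel to RZ meets line VR ⇒ K = (-3/2, 0)
4. B is the midpoint of RV ⇒ B = (-1/2, 0)
5. T is the midpoint of BE ⇒ T = (-1/4, 1/2)
through Q parallel to KZ: direction (7/2, 2); meets ZT at S = (17, 12)
S = Z + t·(T−Z) with t = -20/3

t = -20/3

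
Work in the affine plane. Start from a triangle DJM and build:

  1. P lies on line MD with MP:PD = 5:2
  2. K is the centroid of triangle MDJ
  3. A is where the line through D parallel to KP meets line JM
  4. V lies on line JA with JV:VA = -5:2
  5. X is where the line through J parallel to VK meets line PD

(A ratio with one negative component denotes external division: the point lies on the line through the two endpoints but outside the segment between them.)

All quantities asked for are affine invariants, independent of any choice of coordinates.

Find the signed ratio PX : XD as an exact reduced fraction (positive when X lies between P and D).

PX:XD = 1/21

Work in coordinates with D = (0, 0), J = (1, 0), M = (0, 1).
1. P lies on line MD with MP:PD = 5:2 ⇒ P = (0, 2/7)
2. K is the centroid of triangle MDJ ⇒ K = (1/3, 1/3)
3. A is where the line through D parallel to KP meets line JM ⇒ A = (7/8, 1/8)
4. V lies on line JA with JV:VA = -5:2 ⇒ V = (19/24, 5/24)
5. X is where the line through J parallel to VK meets line PD ⇒ X = (0, 3/11)
X = P + t·(D−P) with t = 1/22, so PX:XD = t:(1−t) = 1/22:21/22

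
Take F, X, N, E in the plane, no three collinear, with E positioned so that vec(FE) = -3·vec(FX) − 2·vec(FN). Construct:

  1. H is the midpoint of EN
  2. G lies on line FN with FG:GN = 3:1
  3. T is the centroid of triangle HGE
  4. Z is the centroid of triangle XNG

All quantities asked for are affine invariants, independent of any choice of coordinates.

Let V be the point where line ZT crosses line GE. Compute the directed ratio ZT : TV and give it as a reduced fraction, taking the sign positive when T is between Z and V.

ZT:TV = -37/3

Assign F = (0, 0), X = (1, 0), N = (0, 1), E = (-3, -2) — the answer is frame-independent, so this choice is without loss of generality.
1. H is the midpoint of EN ⇒ H = (-3/2, -1/2)
2. G lies on line FN with FG:GN = 3:1 ⇒ G = (0, 3/4)
3. T is the centroid of triangle HGE ⇒ T = (-3/2, -7/12)
4. Z is the centroid of triangle XNG ⇒ Z = (1/3, 7/12)
line ZT meets GE at V = (-50/37, -217/444)
T = Z + t·(V−Z) with t = 37/34, so ZT:TV = 37/34:-3/34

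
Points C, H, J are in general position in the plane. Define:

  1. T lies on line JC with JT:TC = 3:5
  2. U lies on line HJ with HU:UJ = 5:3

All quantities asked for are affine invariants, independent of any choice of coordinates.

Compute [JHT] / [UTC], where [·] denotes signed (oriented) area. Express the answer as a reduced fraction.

Choose coordinates C = (0, 0), H = (1, 0), J = (0, 1).
1. T lies on line JC with JT:TC = 3:5 ⇒ T = (0, 5/8)
2. U lies on line HJ with HU:UJ = 5:3 ⇒ U = (3/8, 5/8)
2·[JHT] = -3/8, 2·[UTC] = 15/64
[JHT]:[UTC] = -3/8:15/64 = -8/5

[JHT]:[UTC] = -8/5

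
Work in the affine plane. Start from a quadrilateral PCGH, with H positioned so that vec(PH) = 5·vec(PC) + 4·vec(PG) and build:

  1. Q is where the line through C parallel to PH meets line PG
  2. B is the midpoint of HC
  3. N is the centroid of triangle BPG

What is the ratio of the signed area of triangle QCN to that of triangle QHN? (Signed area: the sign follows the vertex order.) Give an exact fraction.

[QCN]:[QHN] = 5/21

Set P = (0, 0), C = (1, 0), G = (0, 1), H = (5, 4); any affine frame gives the same invariant.
1. Q is where the line through C parallel to PH meets line PG ⇒ Q = (0, -4/5)
2. B is the midpoint of HC ⇒ B = (3, 2)
3. N is the centroid of triangle BPG ⇒ N = (1, 1)
2·[QCN] = 1, 2·[QHN] = 21/5
[QCN]:[QHN] = 1:21/5 = 5/21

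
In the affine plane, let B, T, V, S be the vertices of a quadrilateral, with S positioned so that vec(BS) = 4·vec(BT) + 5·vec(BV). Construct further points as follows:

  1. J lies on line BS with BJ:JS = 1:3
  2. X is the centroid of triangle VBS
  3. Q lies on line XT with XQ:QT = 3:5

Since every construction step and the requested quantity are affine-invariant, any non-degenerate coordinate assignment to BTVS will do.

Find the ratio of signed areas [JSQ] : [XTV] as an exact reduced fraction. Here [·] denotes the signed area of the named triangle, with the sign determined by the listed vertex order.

Choose coordinates B = (0, 0), T = (1, 0), V = (0, 1), S = (4, 5).
1. J lies on line BS with BJ:JS = 1:3 ⇒ J = (1, 5/4)
2. X is the centroid of triangle VBS ⇒ X = (4/3, 2)
3. Q lies on line XT with XQ:QT = 3:5 ⇒ Q = (29/24, 5/4)
2·[JSQ] = -25/32, 2·[XTV] = -7/3
[JSQ]:[XTV] = -25/32:-7/3 = 75/224

[JSQ]:[XTV] = 75/224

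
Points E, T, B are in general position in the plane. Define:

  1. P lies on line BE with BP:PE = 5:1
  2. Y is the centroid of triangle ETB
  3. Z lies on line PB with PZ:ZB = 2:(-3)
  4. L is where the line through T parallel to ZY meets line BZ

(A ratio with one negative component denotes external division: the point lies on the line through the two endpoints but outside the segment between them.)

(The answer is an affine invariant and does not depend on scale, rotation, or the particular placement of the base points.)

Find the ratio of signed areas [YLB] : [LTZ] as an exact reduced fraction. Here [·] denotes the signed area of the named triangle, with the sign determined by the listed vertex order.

Choose coordinates E = (0, 0), T = (1, 0), B = (0, 1).
1. P lies on line BE with BP:PE = 5:1 ⇒ P = (0, 1/6)
2. Y is the centroid of triangle ETB ⇒ Y = (1/3, 1/3)
3. Z lies on line PB with PZ:ZB = 2:(-3) ⇒ Z = (0, -3/2)
4. L is where the line through T parallel to ZY meets line BZ ⇒ L = (0, -11/2)
2·[YLB] = -13/6, 2·[LTZ] = 4
[YLB]:[LTZ] = -13/6:4 = -13/24

[YLB]:[LTZ] = -13/24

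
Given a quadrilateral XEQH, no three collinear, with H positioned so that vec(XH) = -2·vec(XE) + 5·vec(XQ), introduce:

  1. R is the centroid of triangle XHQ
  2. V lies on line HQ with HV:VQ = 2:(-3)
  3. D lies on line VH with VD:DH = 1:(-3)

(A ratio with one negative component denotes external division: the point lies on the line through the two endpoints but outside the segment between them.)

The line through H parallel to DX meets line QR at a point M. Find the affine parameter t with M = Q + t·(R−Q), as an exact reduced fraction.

Work in coordinates with X = (0, 0), E = (1, 0), Q = (0, 1), H = (-2, 5).
1. R is the centroid of triangle XHQ ⇒ R = (-2/3, 2)
2. V lies on line HQ with HV:VQ = 2:(-3) ⇒ V = (-6, 13)
3. D lies on line VH with VD:DH = 1:(-3) ⇒ D = (-8, 17)
through H parallel to DX: direction (8, -17); meets QR at M = (-2/5, 8/5)
M = Q + t·(R−Q) with t = 3/5

t = 3/5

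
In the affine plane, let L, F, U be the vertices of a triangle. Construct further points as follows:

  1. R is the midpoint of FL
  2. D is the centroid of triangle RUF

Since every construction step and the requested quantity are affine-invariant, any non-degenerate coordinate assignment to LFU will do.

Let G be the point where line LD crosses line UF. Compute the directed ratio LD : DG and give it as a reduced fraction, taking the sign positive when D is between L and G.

Assign L = (0, 0), F = (1, 0), U = (0, 1) — the answer is frame-independent, so this choice is without loss of generality.
1. R is the midpoint of FL ⇒ R = (1/2, 0)
2. D is the centroid of triangle RUF ⇒ D = (1/2, 1/3)
line LD meets UF at G = (3/5, 2/5)
D = L + t·(G−L) with t = 5/6, so LD:DG = 5/6:1/6

LD:DG = 5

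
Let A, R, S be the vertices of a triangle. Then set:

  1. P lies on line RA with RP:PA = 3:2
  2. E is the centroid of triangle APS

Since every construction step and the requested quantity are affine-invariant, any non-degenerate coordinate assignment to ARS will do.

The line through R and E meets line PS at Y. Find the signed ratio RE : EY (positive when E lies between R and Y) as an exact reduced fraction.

Assign A = (0, 0), R = (1, 0), S = (0, 1) — the answer is frame-independent, so this choice is without loss of generality.
1. P lies on line RA with RP:PA = 3:2 ⇒ P = (2/5, 0)
2. E is the centroid of triangle APS ⇒ E = (2/15, 1/3)
line RE meets PS at Y = (16/55, 3/11)
E = R + t·(Y−R) with t = 11/9, so RE:EY = 11/9:-2/9

RE:EY = -11/2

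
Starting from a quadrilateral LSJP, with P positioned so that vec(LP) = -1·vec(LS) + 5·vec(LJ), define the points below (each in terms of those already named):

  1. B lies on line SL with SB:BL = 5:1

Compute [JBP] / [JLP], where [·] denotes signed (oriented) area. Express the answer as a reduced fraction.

Choose coordinates L = (0, 0), S = (1, 0), J = (0, 1), P = (-1, 5).
1. B lies on line SL with SB:BL = 5:1 ⇒ B = (1/6, 0)
2·[JBP] = -1/3, 2·[JLP] = -1
[JBP]:[JLP] = -1/3:-1 = 1/3

[JBP]:[JLP] = 1/3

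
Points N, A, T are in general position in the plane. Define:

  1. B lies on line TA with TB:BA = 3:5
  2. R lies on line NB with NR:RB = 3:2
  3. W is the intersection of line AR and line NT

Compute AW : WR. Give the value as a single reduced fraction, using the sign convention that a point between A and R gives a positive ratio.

AW:WR = -40/9

Work in coordinates with N = (0, 0), A = (1, 0), T = (0, 1).
1. B lies on line TA with TB:BA = 3:5 ⇒ B = (3/8, 5/8)
2. R lies on line NB with NR:RB = 3:2 ⇒ R = (9/40, 3/8)
3. W is the intersection of line AR and line NT ⇒ W = (0, 15/31)
W = A + t·(R−A) with t = 40/31, so AW:WR = t:(1−t) = 40/31:-9/31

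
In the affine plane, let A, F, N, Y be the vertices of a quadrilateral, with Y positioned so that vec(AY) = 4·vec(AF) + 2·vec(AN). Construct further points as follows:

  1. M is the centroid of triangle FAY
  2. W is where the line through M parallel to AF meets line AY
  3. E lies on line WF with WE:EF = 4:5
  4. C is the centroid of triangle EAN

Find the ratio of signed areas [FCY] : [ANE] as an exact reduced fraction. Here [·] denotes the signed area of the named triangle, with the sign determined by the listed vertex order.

Work in coordinates with A = (0, 0), F = (1, 0), N = (0, 1), Y = (4, 2).
1. M is the centroid of triangle FAY ⇒ M = (5/3, 2/3)
2. W is where the line through M parallel to AF meets line AY ⇒ W = (4/3, 2/3)
3. E lies on line WF with WE:EF = 4:5 ⇒ E = (32/27, 10/27)
4. C is the centroid of triangle EAN ⇒ C = (32/81, 37/81)
2·[FCY] = -209/81, 2·[ANE] = -32/27
[FCY]:[ANE] = -209/81:-32/27 = 209/96

[FCY]:[ANE] = 209/96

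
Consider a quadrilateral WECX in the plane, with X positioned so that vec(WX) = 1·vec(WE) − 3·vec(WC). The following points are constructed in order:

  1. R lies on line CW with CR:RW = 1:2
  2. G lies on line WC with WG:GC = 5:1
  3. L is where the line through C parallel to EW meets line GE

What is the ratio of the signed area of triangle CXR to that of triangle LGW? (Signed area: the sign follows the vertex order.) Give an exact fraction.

Set W = (0, 0), E = (1, 0), C = (0, 1), X = (1, -3); any affine frame gives the same invariant.
1. R lies on line CW with CR:RW = 1:2 ⇒ R = (0, 2/3)
2. G lies on line WC with WG:GC = 5:1 ⇒ G = (0, 5/6)
3. L is where the line through C parallel to EW meets line GE ⇒ L = (-1/5, 1)
2·[CXR] = -1/3, 2·[LGW] = -1/6
[CXR]:[LGW] = -1/3:-1/6 = 2

[CXR]:[LGW] = 2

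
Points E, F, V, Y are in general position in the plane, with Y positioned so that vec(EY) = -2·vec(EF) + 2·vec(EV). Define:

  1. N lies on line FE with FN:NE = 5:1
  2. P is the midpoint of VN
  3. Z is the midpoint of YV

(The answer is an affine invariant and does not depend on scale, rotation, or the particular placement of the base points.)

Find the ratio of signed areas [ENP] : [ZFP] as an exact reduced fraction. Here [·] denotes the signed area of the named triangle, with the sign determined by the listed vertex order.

Work in coordinates with E = (0, 0), F = (1, 0), V = (0, 1), Y = (-2, 2).
1. N lies on line FE with FN:NE = 5:1 ⇒ N = (1/6, 0)
2. P is the midpoint of VN ⇒ P = (1/12, 1/2)
3. Z is the midpoint of YV ⇒ Z = (-1, 3/2)
2·[ENP] = 1/12, 2·[ZFP] = -3/8
[ENP]:[ZFP] = 1/12:-3/8 = -2/9

[ENP]:[ZFP] = -2/9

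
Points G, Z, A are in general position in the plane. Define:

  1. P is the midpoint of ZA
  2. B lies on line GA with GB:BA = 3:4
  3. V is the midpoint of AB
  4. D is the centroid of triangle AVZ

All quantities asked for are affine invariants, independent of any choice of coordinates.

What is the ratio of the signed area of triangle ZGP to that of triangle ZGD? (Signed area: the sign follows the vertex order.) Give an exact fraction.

[ZGP]:[ZGD] = 7/8

Work in coordinates with G = (0, 0), Z = (1, 0), A = (0, 1).
1. P is the midpoint of ZA ⇒ P = (1/2, 1/2)
2. B lies on line GA with GB:BA = 3:4 ⇒ B = (0, 3/7)
3. V is the midpoint of AB ⇒ V = (0, 5/7)
4. D is the centroid of triangle AVZ ⇒ D = (1/3, 4/7)
2·[ZGP] = -1/2, 2·[ZGD] = -4/7
[ZGP]:[ZGD] = -1/2:-4/7 = 7/8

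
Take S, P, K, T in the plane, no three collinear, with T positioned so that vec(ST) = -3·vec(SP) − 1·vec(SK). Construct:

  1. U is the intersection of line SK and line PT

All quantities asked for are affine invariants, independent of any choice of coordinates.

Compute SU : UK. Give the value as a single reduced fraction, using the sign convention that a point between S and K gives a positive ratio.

SU:UK = -1/5

Work in coordinates with S = (0, 0), P = (1, 0), K = (0, 1), T = (-3, -1).
1. U is the intersection of line SK and line PT ⇒ U = (0, -1/4)
U = S + t·(K−S) with t = -1/4, so SU:UK = t:(1−t) = -1/4:5/4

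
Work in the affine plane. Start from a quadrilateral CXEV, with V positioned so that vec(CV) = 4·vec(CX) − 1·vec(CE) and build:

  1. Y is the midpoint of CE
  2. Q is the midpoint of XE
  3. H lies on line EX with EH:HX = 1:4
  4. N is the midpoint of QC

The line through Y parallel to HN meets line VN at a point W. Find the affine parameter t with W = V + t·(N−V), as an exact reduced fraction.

Work in coordinates with C = (0, 0), X = (1, 0), E = (0, 1), V = (4, -1).
1. Y is the midpoint of CE ⇒ Y = (0, 1/2)
2. Q is the midpoint of XE ⇒ Q = (1/2, 1/2)
3. H lies on line EX with EH:HX = 1:4 ⇒ H = (1/5, 4/5)
4. N is the midpoint of QC ⇒ N = (1/4, 1/4)
through Y parallel to HN: direction (1/20, -11/20); meets VN at W = (1/64, 21/64)
W = V + t·(N−V) with t = 17/16

t = 17/16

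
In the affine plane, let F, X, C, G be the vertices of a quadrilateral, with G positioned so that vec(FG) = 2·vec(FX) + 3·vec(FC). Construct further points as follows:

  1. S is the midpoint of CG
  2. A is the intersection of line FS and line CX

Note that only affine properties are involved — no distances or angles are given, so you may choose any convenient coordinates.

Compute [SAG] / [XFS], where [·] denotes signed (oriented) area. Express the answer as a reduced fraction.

[SAG]:[XFS] = -1/3

Work in coordinates with F = (0, 0), X = (1, 0), C = (0, 1), G = (2, 3).
1. S is the midpoint of CG ⇒ S = (1, 2)
2. A is the intersection of line FS and line CX ⇒ A = (1/3, 2/3)
2·[SAG] = 2/3, 2·[XFS] = -2
[SAG]:[XFS] = 2/3:-2 = -1/3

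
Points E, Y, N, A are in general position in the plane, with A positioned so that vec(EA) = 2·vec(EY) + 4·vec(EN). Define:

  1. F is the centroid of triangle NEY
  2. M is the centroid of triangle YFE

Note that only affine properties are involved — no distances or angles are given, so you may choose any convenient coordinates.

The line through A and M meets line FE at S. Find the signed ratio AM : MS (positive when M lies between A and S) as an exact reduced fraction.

AM:MS = -7

Assign E = (0, 0), Y = (1, 0), N = (0, 1), A = (2, 4) — the answer is frame-independent, so this choice is without loss of generality.
1. F is the centroid of triangle NEY ⇒ F = (1/3, 1/3)
2. M is the centroid of triangle YFE ⇒ M = (4/9, 1/9)
line AM meets FE at S = (2/3, 2/3)
M = A + t·(S−A) with t = 7/6, so AM:MS = 7/6:-1/6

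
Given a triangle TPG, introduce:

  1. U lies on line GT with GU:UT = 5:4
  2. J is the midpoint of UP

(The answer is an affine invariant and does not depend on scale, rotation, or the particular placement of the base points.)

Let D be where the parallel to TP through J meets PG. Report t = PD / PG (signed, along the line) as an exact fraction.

Work in coordinates with T = (0, 0), P = (1, 0), G = (0, 1).
1. U lies on line GT with GU:UT = 5:4 ⇒ U = (0, 4/9)
2. J is the midpoint of UP ⇒ J = (1/2, 2/9)
through J parallel to TP: direction (1, 0); meets PG at D = (7/9, 2/9)
D = P + t·(G−P) with t = 2/9

t = 2/9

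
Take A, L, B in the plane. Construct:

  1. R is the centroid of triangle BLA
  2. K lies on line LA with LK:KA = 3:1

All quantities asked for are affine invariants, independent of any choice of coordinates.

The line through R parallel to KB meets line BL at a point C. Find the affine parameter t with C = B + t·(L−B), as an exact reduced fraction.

t = 2/9

Work in coordinates with A = (0, 0), L = (1, 0), B = (0, 1).
1. R is the centroid of triangle BLA ⇒ R = (1/3, 1/3)
2. K lies on line LA with LK:KA = 3:1 ⇒ K = (1/4, 0)
through R parallel to KB: direction (-1/4, 1); meets BL at C = (2/9, 7/9)
C = B + t·(L−B) with t = 2/9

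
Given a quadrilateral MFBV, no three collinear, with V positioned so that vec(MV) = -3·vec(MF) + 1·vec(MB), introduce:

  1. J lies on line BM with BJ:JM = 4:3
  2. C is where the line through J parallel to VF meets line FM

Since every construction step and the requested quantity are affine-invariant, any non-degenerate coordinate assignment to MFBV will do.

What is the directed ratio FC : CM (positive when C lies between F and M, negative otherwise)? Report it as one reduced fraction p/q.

Work in coordinates with M = (0, 0), F = (1, 0), B = (0, 1), V = (-3, 1).
1. J lies on line BM with BJ:JM = 4:3 ⇒ J = (0, 3/7)
2. C is where the line through J parallel to VF meets line FM ⇒ C = (12/7, 0)
C = F + t·(M−F) with t = -5/7, so FC:CM = t:(1−t) = -5/7:12/7

FC:CM = -5/12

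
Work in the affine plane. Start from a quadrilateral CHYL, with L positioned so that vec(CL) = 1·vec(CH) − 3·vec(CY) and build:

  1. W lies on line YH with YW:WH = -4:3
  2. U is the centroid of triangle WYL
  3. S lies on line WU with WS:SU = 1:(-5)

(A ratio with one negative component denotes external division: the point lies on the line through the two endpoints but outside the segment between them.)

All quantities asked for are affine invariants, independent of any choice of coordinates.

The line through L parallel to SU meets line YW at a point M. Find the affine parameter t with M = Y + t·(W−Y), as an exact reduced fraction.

t = 2

Set C = (0, 0), H = (1, 0), Y = (0, 1), L = (1, -3); any affine frame gives the same invariant.
1. W lies on line YH with YW:WH = -4:3 ⇒ W = (4, -3)
2. U is the centroid of triangle WYL ⇒ U = (5/3, -5/3)
3. S lies on line WU with WS:SU = 1:(-5) ⇒ S = (55/12, -10/3)
through L parallel to SU: direction (-35/12, 5/3); meets YW at M = (8, -7)
M = Y + t·(W−Y) with t = 2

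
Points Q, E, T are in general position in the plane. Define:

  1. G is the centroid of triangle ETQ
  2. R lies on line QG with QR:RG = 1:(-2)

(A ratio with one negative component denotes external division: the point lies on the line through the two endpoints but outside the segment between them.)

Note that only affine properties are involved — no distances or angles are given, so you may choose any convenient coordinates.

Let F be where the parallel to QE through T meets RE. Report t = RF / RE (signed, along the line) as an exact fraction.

Assign Q = (0, 0), E = (1, 0), T = (0, 1) — the answer is frame-independent, so this choice is without loss of generality.
1. G is the centroid of triangle ETQ ⇒ G = (1/3, 1/3)
2. R lies on line QG with QR:RG = 1:(-2) ⇒ R = (-1/3, -1/3)
through T parallel to QE: direction (1, 0); meets RE at F = (5, 1)
F = R + t·(E−R) with t = 4

t = 4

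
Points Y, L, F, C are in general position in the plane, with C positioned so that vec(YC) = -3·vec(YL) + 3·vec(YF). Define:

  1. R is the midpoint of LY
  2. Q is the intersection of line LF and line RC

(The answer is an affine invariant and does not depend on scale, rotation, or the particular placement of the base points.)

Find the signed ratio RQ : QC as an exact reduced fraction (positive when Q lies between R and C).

RQ:QC = -1/2

Work in coordinates with Y = (0, 0), L = (1, 0), F = (0, 1), C = (-3, 3).
1. R is the midpoint of LY ⇒ R = (1/2, 0)
2. Q is the intersection of line LF and line RC ⇒ Q = (4, -3)
Q = R + t·(C−R) with t = -1, so RQ:QC = t:(1−t) = -1:2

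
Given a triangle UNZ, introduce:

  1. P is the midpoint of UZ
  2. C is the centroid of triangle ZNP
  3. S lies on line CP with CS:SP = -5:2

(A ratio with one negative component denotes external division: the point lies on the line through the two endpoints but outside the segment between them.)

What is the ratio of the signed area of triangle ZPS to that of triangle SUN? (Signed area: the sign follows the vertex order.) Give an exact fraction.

Choose coordinates U = (0, 0), N = (1, 0), Z = (0, 1).
1. P is the midpoint of UZ ⇒ P = (0, 1/2)
2. C is the centroid of triangle ZNP ⇒ C = (1/3, 1/2)
3. S lies on line CP with CS:SP = -5:2 ⇒ S = (-2/9, 1/2)
2·[ZPS] = -1/9, 2·[SUN] = 1/2
[ZPS]:[SUN] = -1/9:1/2 = -2/9

[ZPS]:[SUN] = -2/9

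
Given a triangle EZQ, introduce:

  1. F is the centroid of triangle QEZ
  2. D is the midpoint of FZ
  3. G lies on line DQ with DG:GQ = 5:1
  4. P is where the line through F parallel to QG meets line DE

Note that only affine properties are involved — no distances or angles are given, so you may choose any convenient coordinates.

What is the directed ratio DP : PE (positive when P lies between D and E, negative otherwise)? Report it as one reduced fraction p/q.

Set E = (0, 0), Z = (1, 0), Q = (0, 1); any affine frame gives the same invariant.
1. F is the centroid of triangle QEZ ⇒ F = (1/3, 1/3)
2. D is the midpoint of FZ ⇒ D = (2/3, 1/6)
3. G lies on line DQ with DG:GQ = 5:1 ⇒ G = (1/9, 31/36)
4. P is where the line through F parallel to QG meets line DE ⇒ P = (1/2, 1/8)
P = D + t·(E−D) with t = 1/4, so DP:PE = t:(1−t) = 1/4:3/4

DP:PE = 1/3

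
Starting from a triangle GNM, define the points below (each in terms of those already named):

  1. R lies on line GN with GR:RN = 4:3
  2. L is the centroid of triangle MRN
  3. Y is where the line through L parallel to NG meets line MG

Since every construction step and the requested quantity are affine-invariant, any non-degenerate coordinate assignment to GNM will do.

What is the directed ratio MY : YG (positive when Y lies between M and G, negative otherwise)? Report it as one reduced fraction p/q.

MY:YG = 2

Choose coordinates G = (0, 0), N = (1, 0), M = (0, 1).
1. R lies on line GN with GR:RN = 4:3 ⇒ R = (4/7, 0)
2. L is the centroid of triangle MRN ⇒ L = (11/21, 1/3)
3. Y is where the line through L parallel to NG meets line MG ⇒ Y = (0, 1/3)
Y = M + t·(G−M) with t = 2/3, so MY:YG = t:(1−t) = 2/3:1/3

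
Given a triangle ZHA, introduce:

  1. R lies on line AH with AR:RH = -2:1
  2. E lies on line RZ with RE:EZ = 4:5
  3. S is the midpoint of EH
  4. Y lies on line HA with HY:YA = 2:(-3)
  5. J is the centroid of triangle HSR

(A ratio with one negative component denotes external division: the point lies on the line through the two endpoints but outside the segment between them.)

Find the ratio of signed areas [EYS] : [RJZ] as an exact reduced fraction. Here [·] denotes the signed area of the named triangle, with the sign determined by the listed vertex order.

Set Z = (0, 0), H = (1, 0), A = (0, 1); any affine frame gives the same invariant.
1. R lies on line AH with AR:RH = -2:1 ⇒ R = (2, -1)
2. E lies on line RZ with RE:EZ = 4:5 ⇒ E = (10/9, -5/9)
3. S is the midpoint of EH ⇒ S = (19/18, -5/18)
4. Y lies on line HA with HY:YA = 2:(-3) ⇒ Y = (3, -2)
5. J is the centroid of triangle HSR ⇒ J = (73/54, -23/54)
2·[EYS] = 4/9, 2·[RJZ] = 1/2
[EYS]:[RJZ] = 4/9:1/2 = 8/9

[EYS]:[RJZ] = 8/9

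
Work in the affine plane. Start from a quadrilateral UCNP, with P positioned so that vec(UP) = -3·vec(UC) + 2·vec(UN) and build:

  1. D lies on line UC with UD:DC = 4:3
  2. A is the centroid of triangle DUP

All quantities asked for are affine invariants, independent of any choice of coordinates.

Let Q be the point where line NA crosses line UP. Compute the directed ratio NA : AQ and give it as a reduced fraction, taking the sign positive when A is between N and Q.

Assign U = (0, 0), C = (1, 0), N = (0, 1), P = (-3, 2) — the answer is frame-independent, so this choice is without loss of generality.
1. D lies on line UC with UD:DC = 4:3 ⇒ D = (4/7, 0)
2. A is the centroid of triangle DUP ⇒ A = (-17/21, 2/3)
line NA meets UP at Q = (-51/55, 34/55)
A = N + t·(Q−N) with t = 55/63, so NA:AQ = 55/63:8/63

NA:AQ = 55/8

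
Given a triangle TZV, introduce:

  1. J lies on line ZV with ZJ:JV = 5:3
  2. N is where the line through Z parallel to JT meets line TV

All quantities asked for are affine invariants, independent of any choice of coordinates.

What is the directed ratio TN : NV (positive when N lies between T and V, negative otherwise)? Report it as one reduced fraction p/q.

TN:NV = -5/8

Choose coordinates T = (0, 0), Z = (1, 0), V = (0, 1).
1. J lies on line ZV with ZJ:JV = 5:3 ⇒ J = (3/8, 5/8)
2. N is where the line through Z parallel to JT meets line TV ⇒ N = (0, -5/3)
N = T + t·(V−T) with t = -5/3, so TN:NV = t:(1−t) = -5/3:8/3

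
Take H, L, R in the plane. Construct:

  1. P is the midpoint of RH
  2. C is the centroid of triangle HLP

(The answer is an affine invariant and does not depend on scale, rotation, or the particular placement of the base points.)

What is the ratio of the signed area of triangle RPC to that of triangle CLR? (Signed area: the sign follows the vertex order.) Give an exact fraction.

[RPC]:[CLR] = 1/3

Work in coordinates with H = (0, 0), L = (1, 0), R = (0, 1).
1. P is the midpoint of RH ⇒ P = (0, 1/2)
2. C is the centroid of triangle HLP ⇒ C = (1/3, 1/6)
2·[RPC] = 1/6, 2·[CLR] = 1/2
[RPC]:[CLR] = 1/6:1/2 = 1/3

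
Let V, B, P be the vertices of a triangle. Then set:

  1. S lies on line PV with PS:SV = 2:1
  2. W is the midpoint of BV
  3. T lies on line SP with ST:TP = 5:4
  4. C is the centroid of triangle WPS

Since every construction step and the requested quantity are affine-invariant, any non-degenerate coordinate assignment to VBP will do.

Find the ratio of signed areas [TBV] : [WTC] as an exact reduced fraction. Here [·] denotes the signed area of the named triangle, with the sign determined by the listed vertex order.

Assign V = (0, 0), B = (1, 0), P = (0, 1) — the answer is frame-independent, so this choice is without loss of generality.
1. S lies on line PV with PS:SV = 2:1 ⇒ S = (0, 1/3)
2. W is the midpoint of BV ⇒ W = (1/2, 0)
3. T lies on line SP with ST:TP = 5:4 ⇒ T = (0, 19/27)
4. C is the centroid of triangle WPS ⇒ C = (1/6, 4/9)
2·[TBV] = -19/27, 2·[WTC] = 1/81
[TBV]:[WTC] = -19/27:1/81 = -57

[TBV]:[WTC] = -57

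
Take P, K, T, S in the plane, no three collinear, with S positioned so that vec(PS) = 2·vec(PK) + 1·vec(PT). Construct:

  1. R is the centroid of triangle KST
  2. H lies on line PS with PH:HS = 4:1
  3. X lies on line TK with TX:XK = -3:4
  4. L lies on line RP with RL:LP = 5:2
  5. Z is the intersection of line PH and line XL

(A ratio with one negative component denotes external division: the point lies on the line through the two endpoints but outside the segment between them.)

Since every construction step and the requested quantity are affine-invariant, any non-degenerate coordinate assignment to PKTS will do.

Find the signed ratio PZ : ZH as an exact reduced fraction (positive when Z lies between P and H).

PZ:ZH = 45/184

Choose coordinates P = (0, 0), K = (1, 0), T = (0, 1), S = (2, 1).
1. R is the centroid of triangle KST ⇒ R = (1, 2/3)
2. H lies on line PS with PH:HS = 4:1 ⇒ H = (8/5, 4/5)
3. X lies on line TK with TX:XK = -3:4 ⇒ X = (-3, 4)
4. L lies on line RP with RL:LP = 5:2 ⇒ L = (2/7, 4/21)
5. Z is the intersection of line PH and line XL ⇒ Z = (72/229, 36/229)
Z = P + t·(H−P) with t = 45/229, so PZ:ZH = t:(1−t) = 45/229:184/229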